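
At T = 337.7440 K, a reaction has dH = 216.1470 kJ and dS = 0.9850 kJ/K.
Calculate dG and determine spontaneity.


T*dS = 337.7440 * 0.9850 = 332.6778 kJ
dG = 216.1470 - 332.6778 = -116.5308 kJ (spontaneous)

dG = -116.5308 kJ, spontaneous


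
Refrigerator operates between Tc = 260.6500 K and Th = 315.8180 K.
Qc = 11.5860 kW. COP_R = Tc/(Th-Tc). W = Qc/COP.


COP = 260.6500 / 55.1680 = 4.7247
W = 11.5860 / 4.7247 = 2.4522 kW

COP = 4.7247, W = 2.4522 kW


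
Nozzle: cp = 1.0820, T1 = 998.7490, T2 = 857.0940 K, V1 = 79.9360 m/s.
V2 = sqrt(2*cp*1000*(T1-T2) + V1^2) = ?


dT = 141.6550 K
2*cp*1000*dT = 306541.4200
V1^2 = 6389.7641
V2 = sqrt(312931.1841) = 559.4025 m/s

559.4025 m/s


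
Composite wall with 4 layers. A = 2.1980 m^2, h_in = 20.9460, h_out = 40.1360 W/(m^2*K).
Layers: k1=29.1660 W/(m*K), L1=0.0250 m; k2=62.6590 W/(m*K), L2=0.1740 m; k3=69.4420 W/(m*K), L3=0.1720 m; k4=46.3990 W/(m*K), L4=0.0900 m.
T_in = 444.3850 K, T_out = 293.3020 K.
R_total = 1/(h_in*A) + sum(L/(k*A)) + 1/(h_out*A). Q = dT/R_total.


R_conv_in = 1/(20.9460*2.1980) = 0.0217
R_1 = 0.0250/(29.1660*2.1980) = 0.0004
R_2 = 0.1740/(62.6590*2.1980) = 0.0013
R_3 = 0.1720/(69.4420*2.1980) = 0.0011
R_4 = 0.0900/(46.3990*2.1980) = 0.0009
R_conv_out = 1/(40.1360*2.1980) = 0.0113
R_total = 0.0367 K/W
Q = 151.0830 / 0.0367 = 4114.6024 W

R_total = 0.0367 K/W, Q = 4114.6024 W


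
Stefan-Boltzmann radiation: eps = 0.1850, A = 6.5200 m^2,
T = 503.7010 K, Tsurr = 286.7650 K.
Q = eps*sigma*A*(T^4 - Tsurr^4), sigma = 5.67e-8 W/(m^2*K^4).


T^4 = 6.4371e+10
Tsurr^4 = 6.7625e+09
Q = 0.1850 * 5.67e-8 * 6.5200 * 5.7609e+10 = 3939.9470 W

3939.9470 W


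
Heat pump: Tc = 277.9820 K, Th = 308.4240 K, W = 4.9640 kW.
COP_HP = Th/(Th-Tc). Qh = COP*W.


COP = 308.4240 / 30.4420 = 10.1315
Qh = 10.1315 * 4.9640 = 50.2929 kW

COP = 10.1315, Qh = 50.2929 kW


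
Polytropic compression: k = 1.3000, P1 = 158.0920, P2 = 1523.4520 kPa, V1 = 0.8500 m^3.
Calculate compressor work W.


(k-1)/k = 0.2308
(P2/P1)^exp = 1.6868
W = 4.3333 * 158.0920 * 0.8500 * (1.6868 - 1) = 399.9153 kJ

399.9153 kJ


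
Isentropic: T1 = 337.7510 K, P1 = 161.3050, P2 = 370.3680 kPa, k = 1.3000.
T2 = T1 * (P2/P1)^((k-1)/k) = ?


(k-1)/k = 0.2308
(P2/P1)^exp = 1.2114
T2 = 337.7510 * 1.2114 = 409.1674 K

409.1674 K


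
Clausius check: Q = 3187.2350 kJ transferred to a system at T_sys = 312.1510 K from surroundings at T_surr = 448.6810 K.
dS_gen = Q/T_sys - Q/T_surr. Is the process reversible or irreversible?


dS_sys = 3187.2350/312.1510 = 10.2106 kJ/K
dS_surr = -3187.2350/448.6810 = -7.1036 kJ/K
dS_gen = 10.2106 - 7.1036 = 3.1070 kJ/K (irreversible)

dS_gen = 3.1070 kJ/K, irreversible


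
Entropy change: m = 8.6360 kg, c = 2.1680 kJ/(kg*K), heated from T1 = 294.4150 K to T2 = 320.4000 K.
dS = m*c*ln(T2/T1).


T2/T1 = 1.0883
ln(T2/T1) = 0.0846
dS = 8.6360 * 2.1680 * 0.0846 = 1.5836 kJ/K

1.5836 kJ/K


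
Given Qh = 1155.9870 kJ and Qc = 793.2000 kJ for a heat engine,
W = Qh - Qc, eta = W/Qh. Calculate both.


W = 1155.9870 - 793.2000 = 362.7870 kJ
eta = 362.7870 / 1155.9870 = 0.3138 = 31.3833%

W = 362.7870 kJ, eta = 31.3833%


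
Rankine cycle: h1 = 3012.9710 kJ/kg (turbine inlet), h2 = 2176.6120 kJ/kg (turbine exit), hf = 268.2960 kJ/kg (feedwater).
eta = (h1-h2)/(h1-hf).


W = 836.3590 kJ/kg
Q_in = 2744.6750 kJ/kg
eta = 0.3047 = 30.4721%

eta = 30.4721%


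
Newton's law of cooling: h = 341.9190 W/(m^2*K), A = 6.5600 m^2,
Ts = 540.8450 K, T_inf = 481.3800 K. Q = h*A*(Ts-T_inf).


dT = 59.4650 K
Q = 341.9190 * 6.5600 * 59.4650 = 133379.3195 W

133379.3195 W


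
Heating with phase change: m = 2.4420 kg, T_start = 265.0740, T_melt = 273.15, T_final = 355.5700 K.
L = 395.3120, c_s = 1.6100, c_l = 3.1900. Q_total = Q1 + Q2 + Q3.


Q1 (sensible, solid) = 2.4420 * 1.6100 * 8.0760 = 31.7518 kJ
Q2 (latent) = 2.4420 * 395.3120 = 965.3519 kJ
Q3 (sensible, liquid) = 2.4420 * 3.1900 * 82.4200 = 642.0502 kJ
Q_total = 1639.1538 kJ

1639.1538 kJ


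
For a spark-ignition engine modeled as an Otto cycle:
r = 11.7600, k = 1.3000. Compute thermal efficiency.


r^(k-1) = 2.0947
eta = 1 - 1/2.0947 = 0.5226 = 52.2605%

52.2605%


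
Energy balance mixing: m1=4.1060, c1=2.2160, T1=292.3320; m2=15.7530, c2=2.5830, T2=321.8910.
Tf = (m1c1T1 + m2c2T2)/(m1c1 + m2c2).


num = 15757.6429
den = 49.7889
Tf = 316.4891 K

316.4891 K


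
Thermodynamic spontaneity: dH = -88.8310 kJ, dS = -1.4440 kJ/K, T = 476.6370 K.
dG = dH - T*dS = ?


T*dS = 476.6370 * -1.4440 = -688.2638 kJ
dG = -88.8310 + 688.2638 = 599.4328 kJ (non-spontaneous)

dG = 599.4328 kJ, non-spontaneous


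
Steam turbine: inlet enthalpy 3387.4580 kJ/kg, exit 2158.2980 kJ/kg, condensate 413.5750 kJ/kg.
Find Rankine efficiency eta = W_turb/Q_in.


W = 1229.1600 kJ/kg
Q_in = 2973.8830 kJ/kg
eta = 0.4133 = 41.3318%

eta = 41.3318%


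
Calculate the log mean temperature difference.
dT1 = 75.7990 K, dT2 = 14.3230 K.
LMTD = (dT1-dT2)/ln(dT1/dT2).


dT1/dT2 = 5.2921
ln(dT1/dT2) = 1.6662
LMTD = 61.4760 / 1.6662 = 36.8955 K

36.8955 K


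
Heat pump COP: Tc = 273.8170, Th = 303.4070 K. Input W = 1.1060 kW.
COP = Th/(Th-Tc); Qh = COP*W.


COP = 303.4070 / 29.5900 = 10.2537
Qh = 10.2537 * 1.1060 = 11.3406 kW

COP = 10.2537, Qh = 11.3406 kW


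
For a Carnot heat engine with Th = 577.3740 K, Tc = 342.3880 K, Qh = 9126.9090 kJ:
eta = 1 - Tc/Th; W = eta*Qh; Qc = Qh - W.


eta = 1 - 342.3880/577.3740 = 0.4070
W = 0.4070 * 9126.9090 = 3714.5695 kJ
Qc = 9126.9090 - 3714.5695 = 5412.3395 kJ

eta = 40.6991%, W = 3714.5695 kJ, Qc = 5412.3395 kJ


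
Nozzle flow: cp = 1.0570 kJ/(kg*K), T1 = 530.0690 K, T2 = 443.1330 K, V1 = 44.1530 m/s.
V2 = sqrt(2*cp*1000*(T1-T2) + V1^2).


dT = 86.9360 K
2*cp*1000*dT = 183782.7040
V1^2 = 1949.4874
V2 = sqrt(185732.1914) = 430.9666 m/s

430.9666 m/s


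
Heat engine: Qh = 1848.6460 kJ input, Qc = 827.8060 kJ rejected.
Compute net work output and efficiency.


W = 1848.6460 - 827.8060 = 1020.8400 kJ
eta = 1020.8400 / 1848.6460 = 0.5522 = 55.2210%

W = 1020.8400 kJ, eta = 55.2210%


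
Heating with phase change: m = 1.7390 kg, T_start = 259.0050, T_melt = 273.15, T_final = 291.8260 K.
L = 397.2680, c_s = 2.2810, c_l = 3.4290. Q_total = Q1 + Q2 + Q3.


Q1 (sensible, solid) = 1.7390 * 2.2810 * 14.1450 = 56.1084 kJ
Q2 (latent) = 1.7390 * 397.2680 = 690.8491 kJ
Q3 (sensible, liquid) = 1.7390 * 3.4290 * 18.6760 = 111.3656 kJ
Q_total = 858.3230 kJ

858.3230 kJ


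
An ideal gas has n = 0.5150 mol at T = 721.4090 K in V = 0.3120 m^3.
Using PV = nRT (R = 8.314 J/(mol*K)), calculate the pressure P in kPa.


P = nRT/V = 0.5150 * 8.314 * 721.4090 / 0.3120
= 3088.8641 / 0.3120 = 9900.2055 Pa = 9.9002 kPa

9.9002 kPa


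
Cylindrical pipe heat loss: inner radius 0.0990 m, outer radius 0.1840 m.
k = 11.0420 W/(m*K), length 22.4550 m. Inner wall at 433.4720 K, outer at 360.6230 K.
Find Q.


dT = 72.8490 K
ln(ro/ri) = 0.6198
Q = 2*pi*11.0420*22.4550*72.8490 / 0.6198 = 183105.5664 W

183105.5664 W


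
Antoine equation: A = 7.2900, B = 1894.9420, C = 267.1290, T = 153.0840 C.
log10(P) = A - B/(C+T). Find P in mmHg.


C+T = 420.2130
B/(C+T) = 4.5095
log10(P) = 7.2900 - 4.5095 = 2.7805
P = 10^2.7805 = 603.2819 mmHg

603.2819 mmHg


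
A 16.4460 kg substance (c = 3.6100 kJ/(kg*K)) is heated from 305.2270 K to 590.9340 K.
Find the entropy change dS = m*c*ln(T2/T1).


T2/T1 = 1.9360
ln(T2/T1) = 0.6606
dS = 16.4460 * 3.6100 * 0.6606 = 39.2227 kJ/K

39.2227 kJ/K


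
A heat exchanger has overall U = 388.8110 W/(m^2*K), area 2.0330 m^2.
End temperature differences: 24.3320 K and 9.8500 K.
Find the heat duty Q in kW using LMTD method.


LMTD = 16.0142 K
Q = 388.8110 * 2.0330 * 16.0142 = 12658.4898 W = 12.6585 kW

12.6585 kW


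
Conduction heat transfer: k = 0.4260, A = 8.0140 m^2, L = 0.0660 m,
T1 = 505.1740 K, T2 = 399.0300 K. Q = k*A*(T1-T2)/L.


dT = 106.1440 K
Q = 0.4260 * 8.0140 * 106.1440 / 0.0660 = 5490.4817 W

5490.4817 W


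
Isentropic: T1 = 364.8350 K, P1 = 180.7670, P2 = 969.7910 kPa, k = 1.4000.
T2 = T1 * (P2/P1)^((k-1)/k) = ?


(k-1)/k = 0.2857
(P2/P1)^exp = 1.6160
T2 = 364.8350 * 1.6160 = 589.5789 K

589.5789 K


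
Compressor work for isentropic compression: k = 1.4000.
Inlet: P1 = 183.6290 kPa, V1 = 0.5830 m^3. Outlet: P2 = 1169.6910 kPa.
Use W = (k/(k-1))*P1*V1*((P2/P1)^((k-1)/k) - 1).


(k-1)/k = 0.2857
(P2/P1)^exp = 1.6973
W = 3.5000 * 183.6290 * 0.5830 * (1.6973 - 1) = 261.2642 kJ

261.2642 kJ


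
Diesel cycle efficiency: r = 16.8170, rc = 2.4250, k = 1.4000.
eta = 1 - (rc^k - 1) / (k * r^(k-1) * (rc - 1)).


r^(k-1) = 3.0924
rc^k = 3.4562
eta = 0.6019 = 60.1876%

60.1876%


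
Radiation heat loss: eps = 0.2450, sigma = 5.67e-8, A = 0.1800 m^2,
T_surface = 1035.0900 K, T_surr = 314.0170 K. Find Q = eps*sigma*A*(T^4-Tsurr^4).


T^4 = 1.1479e+12
Tsurr^4 = 9.7233e+09
Q = 0.2450 * 5.67e-8 * 0.1800 * 1.1382e+12 = 2846.0322 W

2846.0322 W


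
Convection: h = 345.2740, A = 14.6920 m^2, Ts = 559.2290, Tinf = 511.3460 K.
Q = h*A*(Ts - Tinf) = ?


dT = 47.8830 K
Q = 345.2740 * 14.6920 * 47.8830 = 242899.2356 W

242899.2356 W


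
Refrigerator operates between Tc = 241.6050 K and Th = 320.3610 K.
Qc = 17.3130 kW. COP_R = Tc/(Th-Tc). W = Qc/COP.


COP = 241.6050 / 78.7560 = 3.0678
W = 17.3130 / 3.0678 = 5.6435 kW

COP = 3.0678, W = 5.6435 kW


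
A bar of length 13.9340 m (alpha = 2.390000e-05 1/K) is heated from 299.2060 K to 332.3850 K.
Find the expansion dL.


dT = 33.1790 K
dL = 2.390000e-05 * 13.9340 * 33.1790 = 0.011049 m
L_final = 13.945049 m

dL = 0.011049 m


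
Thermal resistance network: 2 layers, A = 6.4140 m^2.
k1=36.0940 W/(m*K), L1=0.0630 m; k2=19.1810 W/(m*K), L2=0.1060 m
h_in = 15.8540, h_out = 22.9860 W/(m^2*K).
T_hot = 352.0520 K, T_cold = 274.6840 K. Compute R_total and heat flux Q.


R_conv_in = 1/(15.8540*6.4140) = 0.0098
R_1 = 0.0630/(36.0940*6.4140) = 0.0003
R_2 = 0.1060/(19.1810*6.4140) = 0.0009
R_conv_out = 1/(22.9860*6.4140) = 0.0068
R_total = 0.0178 K/W
Q = 77.3680 / 0.0178 = 4358.6246 W

R_total = 0.0178 K/W, Q = 4358.6246 W


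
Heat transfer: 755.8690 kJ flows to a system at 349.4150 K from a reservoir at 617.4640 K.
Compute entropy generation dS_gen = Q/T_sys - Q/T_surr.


dS_sys = 755.8690/349.4150 = 2.1632 kJ/K
dS_surr = -755.8690/617.4640 = -1.2242 kJ/K
dS_gen = 2.1632 - 1.2242 = 0.9391 kJ/K (irreversible)

dS_gen = 0.9391 kJ/K, irreversible


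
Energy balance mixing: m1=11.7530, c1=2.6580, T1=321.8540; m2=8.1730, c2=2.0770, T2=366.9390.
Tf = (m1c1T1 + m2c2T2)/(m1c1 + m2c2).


num = 16283.4570
den = 48.2148
Tf = 337.7274 K

337.7274 K


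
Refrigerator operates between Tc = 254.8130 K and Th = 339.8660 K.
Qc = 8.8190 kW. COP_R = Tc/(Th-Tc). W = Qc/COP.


COP = 254.8130 / 85.0530 = 2.9959
W = 8.8190 / 2.9959 = 2.9437 kW

COP = 2.9959, W = 2.9437 kW


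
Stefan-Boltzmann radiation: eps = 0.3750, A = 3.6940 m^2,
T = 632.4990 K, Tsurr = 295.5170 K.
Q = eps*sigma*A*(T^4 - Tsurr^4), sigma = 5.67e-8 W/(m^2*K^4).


T^4 = 1.6004e+11
Tsurr^4 = 7.6266e+09
Q = 0.3750 * 5.67e-8 * 3.6940 * 1.5242e+11 = 11971.4235 W

11971.4235 W


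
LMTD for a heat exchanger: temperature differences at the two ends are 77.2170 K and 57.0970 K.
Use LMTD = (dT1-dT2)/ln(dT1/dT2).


dT1/dT2 = 1.3524
ln(dT1/dT2) = 0.3019
LMTD = 20.1200 / 0.3019 = 66.6516 K

66.6516 K


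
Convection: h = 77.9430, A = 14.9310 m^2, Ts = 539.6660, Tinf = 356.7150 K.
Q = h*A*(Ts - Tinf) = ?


dT = 182.9510 K
Q = 77.9430 * 14.9310 * 182.9510 = 212912.3242 W

212912.3242 W


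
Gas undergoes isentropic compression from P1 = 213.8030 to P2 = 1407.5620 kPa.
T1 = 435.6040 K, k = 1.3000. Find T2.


(k-1)/k = 0.2308
(P2/P1)^exp = 1.5448
T2 = 435.6040 * 1.5448 = 672.9237 K

672.9237 K


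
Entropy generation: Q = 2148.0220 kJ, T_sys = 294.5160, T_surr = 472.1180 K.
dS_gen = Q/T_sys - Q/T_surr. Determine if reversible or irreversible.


dS_sys = 2148.0220/294.5160 = 7.2934 kJ/K
dS_surr = -2148.0220/472.1180 = -4.5498 kJ/K
dS_gen = 7.2934 - 4.5498 = 2.7436 kJ/K (irreversible)

dS_gen = 2.7436 kJ/K, irreversible


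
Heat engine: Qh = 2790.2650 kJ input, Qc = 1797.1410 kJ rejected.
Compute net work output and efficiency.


W = 2790.2650 - 1797.1410 = 993.1240 kJ
eta = 993.1240 / 2790.2650 = 0.3559 = 35.5925%

W = 993.1240 kJ, eta = 35.5925%


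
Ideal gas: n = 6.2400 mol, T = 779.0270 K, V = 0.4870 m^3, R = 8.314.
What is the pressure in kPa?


P = nRT/V = 6.2400 * 8.314 * 779.0270 / 0.4870
= 40415.4222 / 0.4870 = 82988.5466 Pa = 82.9885 kPa

82.9885 kPa


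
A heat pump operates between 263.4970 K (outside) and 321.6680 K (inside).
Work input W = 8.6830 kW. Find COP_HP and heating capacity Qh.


COP = 321.6680 / 58.1710 = 5.5297
Qh = 5.5297 * 8.6830 = 48.0144 kW

COP = 5.5297, Qh = 48.0144 kW


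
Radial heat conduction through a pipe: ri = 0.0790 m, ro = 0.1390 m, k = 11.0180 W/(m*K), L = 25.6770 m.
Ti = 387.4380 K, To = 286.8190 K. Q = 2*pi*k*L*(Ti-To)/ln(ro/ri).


dT = 100.6190 K
ln(ro/ri) = 0.5650
Q = 2*pi*11.0180*25.6770*100.6190 / 0.5650 = 316547.1587 W

316547.1587 W


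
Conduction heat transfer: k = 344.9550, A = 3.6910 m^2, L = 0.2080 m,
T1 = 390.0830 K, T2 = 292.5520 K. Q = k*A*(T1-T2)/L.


dT = 97.5310 K
Q = 344.9550 * 3.6910 * 97.5310 / 0.2080 = 597015.8093 W

597015.8093 W


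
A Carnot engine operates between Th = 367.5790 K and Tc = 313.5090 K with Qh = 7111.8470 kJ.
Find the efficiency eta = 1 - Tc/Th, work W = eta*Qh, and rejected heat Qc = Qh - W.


eta = 1 - 313.5090/367.5790 = 0.1471
W = 0.1471 * 7111.8470 = 1046.1358 kJ
Qc = 7111.8470 - 1046.1358 = 6065.7112 kJ

eta = 14.7098%, W = 1046.1358 kJ, Qc = 6065.7112 kJ


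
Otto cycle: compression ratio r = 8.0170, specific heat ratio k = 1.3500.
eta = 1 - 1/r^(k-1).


r^(k-1) = 2.0721
eta = 1 - 1/2.0721 = 0.5174 = 51.7391%

51.7391%


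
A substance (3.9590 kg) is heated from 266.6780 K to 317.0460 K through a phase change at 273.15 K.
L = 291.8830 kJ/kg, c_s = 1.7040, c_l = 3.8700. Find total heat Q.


Q1 (sensible, solid) = 3.9590 * 1.7040 * 6.4720 = 43.6610 kJ
Q2 (latent) = 3.9590 * 291.8830 = 1155.5648 kJ
Q3 (sensible, liquid) = 3.9590 * 3.8700 * 43.8960 = 672.5451 kJ
Q_total = 1871.7709 kJ

1871.7709 kJ


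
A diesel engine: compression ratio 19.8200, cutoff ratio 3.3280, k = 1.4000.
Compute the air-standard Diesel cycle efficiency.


r^(k-1) = 3.3025
rc^k = 5.3834
eta = 0.5928 = 59.2752%

59.2752%


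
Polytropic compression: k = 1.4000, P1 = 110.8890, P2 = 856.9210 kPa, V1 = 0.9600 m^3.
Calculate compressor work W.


(k-1)/k = 0.2857
(P2/P1)^exp = 1.7936
W = 3.5000 * 110.8890 * 0.9600 * (1.7936 - 1) = 295.6907 kJ

295.6907 kJ


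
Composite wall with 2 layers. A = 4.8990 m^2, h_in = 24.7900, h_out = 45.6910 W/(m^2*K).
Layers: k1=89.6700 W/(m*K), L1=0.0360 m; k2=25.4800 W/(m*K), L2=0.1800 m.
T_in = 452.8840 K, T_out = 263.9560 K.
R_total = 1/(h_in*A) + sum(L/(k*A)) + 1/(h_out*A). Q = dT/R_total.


R_conv_in = 1/(24.7900*4.8990) = 0.0082
R_1 = 0.0360/(89.6700*4.8990) = 8.1950e-05
R_2 = 0.1800/(25.4800*4.8990) = 0.0014
R_conv_out = 1/(45.6910*4.8990) = 0.0045
R_total = 0.0142 K/W
Q = 188.9280 / 0.0142 = 13280.9189 W

R_total = 0.0142 K/W, Q = 13280.9189 W


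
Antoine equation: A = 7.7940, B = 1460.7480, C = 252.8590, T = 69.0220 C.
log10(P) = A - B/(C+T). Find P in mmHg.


C+T = 321.8810
B/(C+T) = 4.5382
log10(P) = 7.7940 - 4.5382 = 3.2558
P = 10^3.2558 = 1802.3469 mmHg

1802.3469 mmHg


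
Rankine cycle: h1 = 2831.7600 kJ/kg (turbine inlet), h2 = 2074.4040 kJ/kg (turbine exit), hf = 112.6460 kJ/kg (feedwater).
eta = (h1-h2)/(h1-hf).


W = 757.3560 kJ/kg
Q_in = 2719.1140 kJ/kg
eta = 0.2785 = 27.8530%

eta = 27.8530%


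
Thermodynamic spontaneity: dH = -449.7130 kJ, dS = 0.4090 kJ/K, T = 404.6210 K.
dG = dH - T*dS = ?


T*dS = 404.6210 * 0.4090 = 165.4900 kJ
dG = -449.7130 - 165.4900 = -615.2030 kJ (spontaneous)

dG = -615.2030 kJ, spontaneous


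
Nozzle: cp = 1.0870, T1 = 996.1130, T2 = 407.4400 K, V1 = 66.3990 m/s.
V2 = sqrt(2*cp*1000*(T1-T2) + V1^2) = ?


dT = 588.6730 K
2*cp*1000*dT = 1279775.1020
V1^2 = 4408.8272
V2 = sqrt(1284183.9292) = 1133.2184 m/s

1133.2184 m/s


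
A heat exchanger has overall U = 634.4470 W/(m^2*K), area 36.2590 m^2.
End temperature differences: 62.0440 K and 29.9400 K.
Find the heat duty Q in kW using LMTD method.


LMTD = 44.0597 K
Q = 634.4470 * 36.2590 * 44.0597 = 1013566.5810 W = 1013.5666 kW

1013.5666 kW


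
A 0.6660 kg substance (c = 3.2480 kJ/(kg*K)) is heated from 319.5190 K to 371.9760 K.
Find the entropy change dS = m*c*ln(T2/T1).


T2/T1 = 1.1642
ln(T2/T1) = 0.1520
dS = 0.6660 * 3.2480 * 0.1520 = 0.3288 kJ/K

0.3288 kJ/K


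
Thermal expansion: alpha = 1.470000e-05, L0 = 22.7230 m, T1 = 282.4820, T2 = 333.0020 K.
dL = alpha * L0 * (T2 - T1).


dT = 50.5200 K
dL = 1.470000e-05 * 22.7230 * 50.5200 = 0.016875 m
L_final = 22.739875 m

dL = 0.016875 m


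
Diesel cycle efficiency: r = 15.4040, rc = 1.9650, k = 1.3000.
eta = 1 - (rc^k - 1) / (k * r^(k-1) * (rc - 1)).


r^(k-1) = 2.2714
rc^k = 2.4064
eta = 0.5064 = 50.6424%

50.6424%


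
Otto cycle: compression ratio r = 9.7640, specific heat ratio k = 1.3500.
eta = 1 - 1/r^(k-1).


r^(k-1) = 2.2201
eta = 1 - 1/2.2201 = 0.5496 = 54.9567%

54.9567%


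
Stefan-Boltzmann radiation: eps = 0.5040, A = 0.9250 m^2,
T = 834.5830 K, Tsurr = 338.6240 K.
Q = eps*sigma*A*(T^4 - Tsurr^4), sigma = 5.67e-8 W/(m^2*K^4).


T^4 = 4.8515e+11
Tsurr^4 = 1.3148e+10
Q = 0.5040 * 5.67e-8 * 0.9250 * 4.7200e+11 = 12476.7368 W

12476.7368 W


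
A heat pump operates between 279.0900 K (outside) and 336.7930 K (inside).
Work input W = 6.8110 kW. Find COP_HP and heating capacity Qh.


COP = 336.7930 / 57.7030 = 5.8367
Qh = 5.8367 * 6.8110 = 39.7535 kW

COP = 5.8367, Qh = 39.7535 kW


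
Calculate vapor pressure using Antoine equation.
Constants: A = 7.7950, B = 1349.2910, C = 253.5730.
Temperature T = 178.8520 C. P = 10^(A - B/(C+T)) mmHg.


C+T = 432.4250
B/(C+T) = 3.1203
log10(P) = 7.7950 - 3.1203 = 4.6747
P = 10^4.6747 = 47283.6433 mmHg

47283.6433 mmHg


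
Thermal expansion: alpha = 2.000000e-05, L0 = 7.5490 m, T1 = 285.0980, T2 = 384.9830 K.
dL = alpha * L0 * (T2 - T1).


dT = 99.8850 K
dL = 2.000000e-05 * 7.5490 * 99.8850 = 0.015081 m
L_final = 7.564081 m

dL = 0.015081 m


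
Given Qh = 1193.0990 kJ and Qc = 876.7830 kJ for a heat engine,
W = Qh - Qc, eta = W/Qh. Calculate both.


W = 1193.0990 - 876.7830 = 316.3160 kJ
eta = 316.3160 / 1193.0990 = 0.2651 = 26.5121%

W = 316.3160 kJ, eta = 26.5121%


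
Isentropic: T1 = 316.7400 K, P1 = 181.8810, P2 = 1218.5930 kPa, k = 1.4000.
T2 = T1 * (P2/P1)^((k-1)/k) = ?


(k-1)/k = 0.2857
(P2/P1)^exp = 1.7219
T2 = 316.7400 * 1.7219 = 545.4103 K

545.4103 K


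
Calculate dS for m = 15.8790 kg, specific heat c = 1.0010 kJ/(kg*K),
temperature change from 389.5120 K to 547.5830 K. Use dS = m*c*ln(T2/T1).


T2/T1 = 1.4058
ln(T2/T1) = 0.3406
dS = 15.8790 * 1.0010 * 0.3406 = 5.4141 kJ/K

5.4141 kJ/K


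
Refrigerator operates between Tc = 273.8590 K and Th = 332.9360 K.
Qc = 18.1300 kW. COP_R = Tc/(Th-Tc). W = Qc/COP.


COP = 273.8590 / 59.0770 = 4.6356
W = 18.1300 / 4.6356 = 3.9110 kW

COP = 4.6356, W = 3.9110 kW


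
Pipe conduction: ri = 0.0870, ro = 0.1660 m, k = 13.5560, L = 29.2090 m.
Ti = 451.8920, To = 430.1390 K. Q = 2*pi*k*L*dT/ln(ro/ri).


dT = 21.7530 K
ln(ro/ri) = 0.6461
Q = 2*pi*13.5560*29.2090*21.7530 / 0.6461 = 83764.7317 W

83764.7317 W


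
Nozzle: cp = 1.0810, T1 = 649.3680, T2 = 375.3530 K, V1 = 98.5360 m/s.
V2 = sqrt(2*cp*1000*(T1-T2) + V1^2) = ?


dT = 274.0150 K
2*cp*1000*dT = 592420.4300
V1^2 = 9709.3433
V2 = sqrt(602129.7733) = 775.9702 m/s

775.9702 m/s


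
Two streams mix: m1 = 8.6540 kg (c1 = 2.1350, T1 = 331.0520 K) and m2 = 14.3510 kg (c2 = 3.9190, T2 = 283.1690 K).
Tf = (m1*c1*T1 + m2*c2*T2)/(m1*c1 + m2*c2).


num = 22042.4816
den = 74.7179
Tf = 295.0095 K

295.0095 K


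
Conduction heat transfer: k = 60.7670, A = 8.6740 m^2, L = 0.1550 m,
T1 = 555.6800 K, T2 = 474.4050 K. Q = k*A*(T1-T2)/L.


dT = 81.2750 K
Q = 60.7670 * 8.6740 * 81.2750 / 0.1550 = 276383.7430 W

276383.7430 W


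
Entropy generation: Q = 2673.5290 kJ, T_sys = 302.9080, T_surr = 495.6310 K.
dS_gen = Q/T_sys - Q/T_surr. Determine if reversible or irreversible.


dS_sys = 2673.5290/302.9080 = 8.8262 kJ/K
dS_surr = -2673.5290/495.6310 = -5.3942 kJ/K
dS_gen = 8.8262 - 5.3942 = 3.4320 kJ/K (irreversible)

dS_gen = 3.4320 kJ/K, irreversible


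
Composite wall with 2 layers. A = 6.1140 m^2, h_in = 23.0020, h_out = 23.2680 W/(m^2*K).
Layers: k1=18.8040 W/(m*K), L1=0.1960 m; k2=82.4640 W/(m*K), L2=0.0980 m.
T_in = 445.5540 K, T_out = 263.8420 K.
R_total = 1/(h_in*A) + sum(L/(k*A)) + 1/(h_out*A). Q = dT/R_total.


R_conv_in = 1/(23.0020*6.1140) = 0.0071
R_1 = 0.1960/(18.8040*6.1140) = 0.0017
R_2 = 0.0980/(82.4640*6.1140) = 0.0002
R_conv_out = 1/(23.2680*6.1140) = 0.0070
R_total = 0.0160 K/W
Q = 181.7120 / 0.0160 = 11329.2430 W

R_total = 0.0160 K/W, Q = 11329.2430 W


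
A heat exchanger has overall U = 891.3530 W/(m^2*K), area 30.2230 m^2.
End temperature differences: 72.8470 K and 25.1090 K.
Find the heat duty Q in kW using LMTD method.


LMTD = 44.8187 K
Q = 891.3530 * 30.2230 * 44.8187 = 1207388.0262 W = 1207.3880 kW

1207.3880 kW


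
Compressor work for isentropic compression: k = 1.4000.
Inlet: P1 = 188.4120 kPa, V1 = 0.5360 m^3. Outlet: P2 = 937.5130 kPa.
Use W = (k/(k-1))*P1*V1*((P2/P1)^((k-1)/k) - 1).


(k-1)/k = 0.2857
(P2/P1)^exp = 1.5816
W = 3.5000 * 188.4120 * 0.5360 * (1.5816 - 1) = 205.5841 kJ

205.5841 kJ


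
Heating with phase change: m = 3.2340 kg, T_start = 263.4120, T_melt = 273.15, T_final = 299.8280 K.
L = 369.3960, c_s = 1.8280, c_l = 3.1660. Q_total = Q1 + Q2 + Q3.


Q1 (sensible, solid) = 3.2340 * 1.8280 * 9.7380 = 57.5686 kJ
Q2 (latent) = 3.2340 * 369.3960 = 1194.6267 kJ
Q3 (sensible, liquid) = 3.2340 * 3.1660 * 26.6780 = 273.1519 kJ
Q_total = 1525.3472 kJ

1525.3472 kJ


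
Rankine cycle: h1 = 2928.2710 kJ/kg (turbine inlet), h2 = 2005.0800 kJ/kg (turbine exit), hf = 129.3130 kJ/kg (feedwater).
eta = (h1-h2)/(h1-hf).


W = 923.1910 kJ/kg
Q_in = 2798.9580 kJ/kg
eta = 0.3298 = 32.9834%

eta = 32.9834%


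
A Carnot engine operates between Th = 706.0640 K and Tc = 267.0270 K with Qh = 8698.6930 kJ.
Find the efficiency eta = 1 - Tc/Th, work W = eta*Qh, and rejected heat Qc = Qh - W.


eta = 1 - 267.0270/706.0640 = 0.6218
W = 0.6218 * 8698.6930 = 5408.9262 kJ
Qc = 8698.6930 - 5408.9262 = 3289.7668 kJ

eta = 62.1809%, W = 5408.9262 kJ, Qc = 3289.7668 kJ


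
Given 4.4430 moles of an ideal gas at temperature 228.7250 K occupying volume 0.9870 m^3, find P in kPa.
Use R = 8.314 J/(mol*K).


P = nRT/V = 4.4430 * 8.314 * 228.7250 / 0.9870
= 8448.8961 / 0.9870 = 8560.1784 Pa = 8.5602 kPa

8.5602 kPa


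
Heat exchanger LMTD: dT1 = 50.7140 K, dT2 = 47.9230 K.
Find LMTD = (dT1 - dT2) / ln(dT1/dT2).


dT1/dT2 = 1.0582
ln(dT1/dT2) = 0.0566
LMTD = 2.7910 / 0.0566 = 49.3053 K

49.3053 K


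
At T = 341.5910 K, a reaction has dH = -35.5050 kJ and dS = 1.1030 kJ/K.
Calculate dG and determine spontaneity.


T*dS = 341.5910 * 1.1030 = 376.7749 kJ
dG = -35.5050 - 376.7749 = -412.2799 kJ (spontaneous)

dG = -412.2799 kJ, spontaneous


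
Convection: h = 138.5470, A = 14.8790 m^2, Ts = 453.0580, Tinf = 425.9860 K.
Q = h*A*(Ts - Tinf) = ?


dT = 27.0720 K
Q = 138.5470 * 14.8790 * 27.0720 = 55807.3257 W

55807.3257 W


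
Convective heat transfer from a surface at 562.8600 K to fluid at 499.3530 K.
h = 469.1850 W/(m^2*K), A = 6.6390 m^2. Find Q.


dT = 63.5070 K
Q = 469.1850 * 6.6390 * 63.5070 = 197819.1746 W

197819.1746 W


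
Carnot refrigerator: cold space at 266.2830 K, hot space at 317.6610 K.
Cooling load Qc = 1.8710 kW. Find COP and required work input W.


COP = 266.2830 / 51.3780 = 5.1828
W = 1.8710 / 5.1828 = 0.3610 kW

COP = 5.1828, W = 0.3610 kW


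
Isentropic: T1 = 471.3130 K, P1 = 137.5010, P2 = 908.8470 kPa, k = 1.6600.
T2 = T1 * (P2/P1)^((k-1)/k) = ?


(k-1)/k = 0.3976
(P2/P1)^exp = 2.1188
T2 = 471.3130 * 2.1188 = 998.6356 K

998.6356 K


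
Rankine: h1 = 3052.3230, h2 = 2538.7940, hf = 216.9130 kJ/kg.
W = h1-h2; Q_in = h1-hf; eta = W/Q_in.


W = 513.5290 kJ/kg
Q_in = 2835.4100 kJ/kg
eta = 0.1811 = 18.1113%

eta = 18.1113%


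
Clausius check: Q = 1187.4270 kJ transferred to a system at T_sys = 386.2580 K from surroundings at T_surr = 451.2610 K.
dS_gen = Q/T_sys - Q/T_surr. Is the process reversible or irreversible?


dS_sys = 1187.4270/386.2580 = 3.0742 kJ/K
dS_surr = -1187.4270/451.2610 = -2.6314 kJ/K
dS_gen = 3.0742 - 2.6314 = 0.4428 kJ/K (irreversible)

dS_gen = 0.4428 kJ/K, irreversible


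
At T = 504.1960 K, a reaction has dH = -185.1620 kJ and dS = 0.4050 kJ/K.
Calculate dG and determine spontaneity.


T*dS = 504.1960 * 0.4050 = 204.1994 kJ
dG = -185.1620 - 204.1994 = -389.3614 kJ (spontaneous)

dG = -389.3614 kJ, spontaneous


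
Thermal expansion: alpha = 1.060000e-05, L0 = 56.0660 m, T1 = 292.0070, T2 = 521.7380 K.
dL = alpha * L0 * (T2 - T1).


dT = 229.7310 K
dL = 1.060000e-05 * 56.0660 * 229.7310 = 0.136529 m
L_final = 56.202529 m

dL = 0.136529 m


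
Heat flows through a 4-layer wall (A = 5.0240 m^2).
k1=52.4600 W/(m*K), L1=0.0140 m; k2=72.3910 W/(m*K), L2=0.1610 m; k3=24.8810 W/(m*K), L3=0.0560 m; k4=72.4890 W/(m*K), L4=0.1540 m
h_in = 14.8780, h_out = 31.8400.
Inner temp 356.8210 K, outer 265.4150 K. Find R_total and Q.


R_conv_in = 1/(14.8780*5.0240) = 0.0134
R_1 = 0.0140/(52.4600*5.0240) = 5.3119e-05
R_2 = 0.1610/(72.3910*5.0240) = 0.0004
R_3 = 0.0560/(24.8810*5.0240) = 0.0004
R_4 = 0.1540/(72.4890*5.0240) = 0.0004
R_conv_out = 1/(31.8400*5.0240) = 0.0063
R_total = 0.0210 K/W
Q = 91.4060 / 0.0210 = 4353.3909 W

R_total = 0.0210 K/W, Q = 4353.3909 W


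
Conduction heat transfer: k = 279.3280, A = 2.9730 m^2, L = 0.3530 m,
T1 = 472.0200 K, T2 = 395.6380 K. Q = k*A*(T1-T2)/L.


dT = 76.3820 K
Q = 279.3280 * 2.9730 * 76.3820 / 0.3530 = 179690.7418 W

179690.7418 W


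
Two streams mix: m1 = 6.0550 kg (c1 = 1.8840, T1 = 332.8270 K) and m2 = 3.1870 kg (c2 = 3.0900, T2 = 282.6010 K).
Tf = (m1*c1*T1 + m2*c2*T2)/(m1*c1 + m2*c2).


num = 6579.7705
den = 21.2554
Tf = 309.5569 K

309.5569 K


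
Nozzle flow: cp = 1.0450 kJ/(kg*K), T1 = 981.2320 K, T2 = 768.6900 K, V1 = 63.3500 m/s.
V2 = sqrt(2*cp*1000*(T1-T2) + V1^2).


dT = 212.5420 K
2*cp*1000*dT = 444212.7800
V1^2 = 4013.2225
V2 = sqrt(448226.0025) = 669.4968 m/s

669.4968 m/s


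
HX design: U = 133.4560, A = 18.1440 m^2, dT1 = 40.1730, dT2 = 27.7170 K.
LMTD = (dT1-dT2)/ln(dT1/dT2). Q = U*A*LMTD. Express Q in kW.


LMTD = 33.5606 K
Q = 133.4560 * 18.1440 * 33.5606 = 81264.5677 W = 81.2646 kW

81.2646 kW


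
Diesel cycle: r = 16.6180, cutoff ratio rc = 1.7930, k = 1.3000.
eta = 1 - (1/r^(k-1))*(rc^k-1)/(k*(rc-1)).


r^(k-1) = 2.3237
rc^k = 2.1363
eta = 0.5257 = 52.5662%

52.5662%


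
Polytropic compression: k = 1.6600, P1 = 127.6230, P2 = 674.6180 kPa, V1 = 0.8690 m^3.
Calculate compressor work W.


(k-1)/k = 0.3976
(P2/P1)^exp = 1.9387
W = 2.5152 * 127.6230 * 0.8690 * (1.9387 - 1) = 261.8404 kJ

261.8404 kJ


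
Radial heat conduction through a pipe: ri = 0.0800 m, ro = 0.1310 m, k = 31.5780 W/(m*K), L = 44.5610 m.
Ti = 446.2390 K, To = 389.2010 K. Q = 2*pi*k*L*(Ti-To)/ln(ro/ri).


dT = 57.0380 K
ln(ro/ri) = 0.4932
Q = 2*pi*31.5780*44.5610*57.0380 / 0.4932 = 1022554.4651 W

1022554.4651 W


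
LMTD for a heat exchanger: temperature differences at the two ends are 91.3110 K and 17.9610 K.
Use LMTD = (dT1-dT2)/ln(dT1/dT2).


dT1/dT2 = 5.0838
ln(dT1/dT2) = 1.6261
LMTD = 73.3500 / 1.6261 = 45.1088 K

45.1088 K


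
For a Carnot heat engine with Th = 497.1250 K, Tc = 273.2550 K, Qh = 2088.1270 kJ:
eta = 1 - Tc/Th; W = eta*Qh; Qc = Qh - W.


eta = 1 - 273.2550/497.1250 = 0.4503
W = 0.4503 * 2088.1270 = 940.3450 kJ
Qc = 2088.1270 - 940.3450 = 1147.7820 kJ

eta = 45.0329%, W = 940.3450 kJ, Qc = 1147.7820 kJ


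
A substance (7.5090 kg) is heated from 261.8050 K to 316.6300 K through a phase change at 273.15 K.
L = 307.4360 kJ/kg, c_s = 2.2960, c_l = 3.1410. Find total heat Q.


Q1 (sensible, solid) = 7.5090 * 2.2960 * 11.3450 = 195.5953 kJ
Q2 (latent) = 7.5090 * 307.4360 = 2308.5369 kJ
Q3 (sensible, liquid) = 7.5090 * 3.1410 * 43.4800 = 1025.5092 kJ
Q_total = 3529.6415 kJ

3529.6415 kJ


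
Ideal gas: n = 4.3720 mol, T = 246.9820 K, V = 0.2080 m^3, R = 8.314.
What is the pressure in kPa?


P = nRT/V = 4.3720 * 8.314 * 246.9820 / 0.2080
= 8977.5013 / 0.2080 = 43161.0639 Pa = 43.1611 kPa

43.1611 kPa


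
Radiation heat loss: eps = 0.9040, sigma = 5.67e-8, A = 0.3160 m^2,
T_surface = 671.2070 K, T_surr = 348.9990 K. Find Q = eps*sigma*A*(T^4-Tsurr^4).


T^4 = 2.0297e+11
Tsurr^4 = 1.4835e+10
Q = 0.9040 * 5.67e-8 * 0.3160 * 1.8813e+11 = 3047.2005 W

3047.2005 W


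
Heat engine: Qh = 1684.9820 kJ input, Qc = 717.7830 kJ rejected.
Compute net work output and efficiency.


W = 1684.9820 - 717.7830 = 967.1990 kJ
eta = 967.1990 / 1684.9820 = 0.5740 = 57.4011%

W = 967.1990 kJ, eta = 57.4011%


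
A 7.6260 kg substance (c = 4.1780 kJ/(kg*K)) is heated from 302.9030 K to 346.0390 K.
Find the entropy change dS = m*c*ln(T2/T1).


T2/T1 = 1.1424
ln(T2/T1) = 0.1331
dS = 7.6260 * 4.1780 * 0.1331 = 4.2420 kJ/K

4.2420 kJ/K


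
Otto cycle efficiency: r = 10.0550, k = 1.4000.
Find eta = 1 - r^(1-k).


r^(k-1) = 2.5174
eta = 1 - 1/2.5174 = 0.6028 = 60.2765%

60.2765%


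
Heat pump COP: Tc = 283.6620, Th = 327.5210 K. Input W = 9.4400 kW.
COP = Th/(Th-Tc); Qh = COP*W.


COP = 327.5210 / 43.8590 = 7.4676
Qh = 7.4676 * 9.4400 = 70.4940 kW

COP = 7.4676, Qh = 70.4940 kW


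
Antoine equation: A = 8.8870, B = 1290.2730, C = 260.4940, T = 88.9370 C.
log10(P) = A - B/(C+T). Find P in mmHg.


C+T = 349.4310
B/(C+T) = 3.6925
log10(P) = 8.8870 - 3.6925 = 5.1945
P = 10^5.1945 = 156495.8296 mmHg

156495.8296 mmHg


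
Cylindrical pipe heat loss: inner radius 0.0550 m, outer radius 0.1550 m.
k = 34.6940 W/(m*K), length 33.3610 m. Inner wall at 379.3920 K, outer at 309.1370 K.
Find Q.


dT = 70.2550 K
ln(ro/ri) = 1.0361
Q = 2*pi*34.6940*33.3610*70.2550 / 1.0361 = 493119.5822 W

493119.5822 W


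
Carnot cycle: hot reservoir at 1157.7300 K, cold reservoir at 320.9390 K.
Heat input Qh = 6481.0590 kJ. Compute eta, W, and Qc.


eta = 1 - 320.9390/1157.7300 = 0.7228
W = 0.7228 * 6481.0590 = 4684.4185 kJ
Qc = 6481.0590 - 4684.4185 = 1796.6405 kJ

eta = 72.2786%, W = 4684.4185 kJ, Qc = 1796.6405 kJ


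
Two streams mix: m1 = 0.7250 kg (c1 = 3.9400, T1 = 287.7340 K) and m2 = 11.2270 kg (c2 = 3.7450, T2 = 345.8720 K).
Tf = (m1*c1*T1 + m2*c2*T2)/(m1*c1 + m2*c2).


num = 15364.1402
den = 44.9016
Tf = 342.1734 K

342.1734 K


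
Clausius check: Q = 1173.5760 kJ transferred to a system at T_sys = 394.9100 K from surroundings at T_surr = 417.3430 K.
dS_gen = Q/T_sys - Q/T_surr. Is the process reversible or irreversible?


dS_sys = 1173.5760/394.9100 = 2.9718 kJ/K
dS_surr = -1173.5760/417.3430 = -2.8120 kJ/K
dS_gen = 2.9718 - 2.8120 = 0.1597 kJ/K (irreversible)

dS_gen = 0.1597 kJ/K, irreversible


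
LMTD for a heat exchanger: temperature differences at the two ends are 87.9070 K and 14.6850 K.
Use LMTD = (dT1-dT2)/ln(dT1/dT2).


dT1/dT2 = 5.9862
ln(dT1/dT2) = 1.7895
LMTD = 73.2220 / 1.7895 = 40.9187 K

40.9187 K


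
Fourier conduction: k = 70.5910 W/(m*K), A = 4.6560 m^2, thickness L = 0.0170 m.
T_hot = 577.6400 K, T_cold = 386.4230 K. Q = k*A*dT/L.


dT = 191.2170 K
Q = 70.5910 * 4.6560 * 191.2170 / 0.0170 = 3696918.5702 W

3696918.5702 W


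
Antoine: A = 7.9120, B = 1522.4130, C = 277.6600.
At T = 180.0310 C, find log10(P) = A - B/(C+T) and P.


C+T = 457.6910
B/(C+T) = 3.3263
log10(P) = 7.9120 - 3.3263 = 4.5857
P = 10^4.5857 = 38522.1034 mmHg

38522.1034 mmHg


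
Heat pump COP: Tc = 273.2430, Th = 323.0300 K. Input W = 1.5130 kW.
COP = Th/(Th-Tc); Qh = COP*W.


COP = 323.0300 / 49.7870 = 6.4882
Qh = 6.4882 * 1.5130 = 9.8167 kW

COP = 6.4882, Qh = 9.8167 kW


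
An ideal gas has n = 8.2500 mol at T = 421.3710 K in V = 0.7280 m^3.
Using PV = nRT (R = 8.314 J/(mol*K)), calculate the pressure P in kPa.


P = nRT/V = 8.2500 * 8.314 * 421.3710 / 0.7280
= 28902.0476 / 0.7280 = 39700.6148 Pa = 39.7006 kPa

39.7006 kPa


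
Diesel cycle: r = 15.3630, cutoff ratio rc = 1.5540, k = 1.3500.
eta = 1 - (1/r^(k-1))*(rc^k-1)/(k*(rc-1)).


r^(k-1) = 2.6018
rc^k = 1.8133
eta = 0.5821 = 58.2057%

58.2057%


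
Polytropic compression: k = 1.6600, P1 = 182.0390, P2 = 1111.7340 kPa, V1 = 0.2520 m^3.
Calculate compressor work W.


(k-1)/k = 0.3976
(P2/P1)^exp = 2.0532
W = 2.5152 * 182.0390 * 0.2520 * (2.0532 - 1) = 121.5231 kJ

121.5231 kJ


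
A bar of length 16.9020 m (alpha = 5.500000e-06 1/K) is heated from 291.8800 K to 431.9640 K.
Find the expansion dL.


dT = 140.0840 K
dL = 5.500000e-06 * 16.9020 * 140.0840 = 0.013022 m
L_final = 16.915022 m

dL = 0.013022 m


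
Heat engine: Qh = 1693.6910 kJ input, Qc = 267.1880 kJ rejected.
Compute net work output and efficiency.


W = 1693.6910 - 267.1880 = 1426.5030 kJ
eta = 1426.5030 / 1693.6910 = 0.8422 = 84.2245%

W = 1426.5030 kJ, eta = 84.2245%


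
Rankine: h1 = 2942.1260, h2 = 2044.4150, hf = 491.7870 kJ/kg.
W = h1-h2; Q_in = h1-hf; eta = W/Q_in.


W = 897.7110 kJ/kg
Q_in = 2450.3390 kJ/kg
eta = 0.3664 = 36.6362%

eta = 36.6362%


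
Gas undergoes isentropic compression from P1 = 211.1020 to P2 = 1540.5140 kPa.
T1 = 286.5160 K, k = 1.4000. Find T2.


(k-1)/k = 0.2857
(P2/P1)^exp = 1.7645
T2 = 286.5160 * 1.7645 = 505.5566 K

505.5566 K


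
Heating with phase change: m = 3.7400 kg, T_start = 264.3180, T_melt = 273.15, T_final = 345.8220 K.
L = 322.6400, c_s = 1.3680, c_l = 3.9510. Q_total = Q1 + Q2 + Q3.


Q1 (sensible, solid) = 3.7400 * 1.3680 * 8.8320 = 45.1873 kJ
Q2 (latent) = 3.7400 * 322.6400 = 1206.6736 kJ
Q3 (sensible, liquid) = 3.7400 * 3.9510 * 72.6720 = 1073.8552 kJ
Q_total = 2325.7162 kJ

2325.7162 kJ


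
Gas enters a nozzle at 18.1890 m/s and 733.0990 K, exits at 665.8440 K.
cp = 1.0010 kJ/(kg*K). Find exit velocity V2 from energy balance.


dT = 67.2550 K
2*cp*1000*dT = 134644.5100
V1^2 = 330.8397
V2 = sqrt(134975.3497) = 367.3899 m/s

367.3899 m/s


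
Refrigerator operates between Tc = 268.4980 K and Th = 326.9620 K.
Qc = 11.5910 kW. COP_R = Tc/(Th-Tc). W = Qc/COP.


COP = 268.4980 / 58.4640 = 4.5925
W = 11.5910 / 4.5925 = 2.5239 kW

COP = 4.5925, W = 2.5239 kW


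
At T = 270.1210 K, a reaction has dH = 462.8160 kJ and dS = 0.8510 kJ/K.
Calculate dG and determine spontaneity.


T*dS = 270.1210 * 0.8510 = 229.8730 kJ
dG = 462.8160 - 229.8730 = 232.9430 kJ (non-spontaneous)

dG = 232.9430 kJ, non-spontaneous


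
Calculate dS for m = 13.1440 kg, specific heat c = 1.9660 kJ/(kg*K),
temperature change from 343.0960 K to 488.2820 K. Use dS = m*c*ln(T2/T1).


T2/T1 = 1.4232
ln(T2/T1) = 0.3529
dS = 13.1440 * 1.9660 * 0.3529 = 9.1189 kJ/K

9.1189 kJ/K


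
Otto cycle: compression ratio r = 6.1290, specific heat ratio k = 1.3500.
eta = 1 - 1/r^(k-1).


r^(k-1) = 1.8862
eta = 1 - 1/1.8862 = 0.4698 = 46.9832%

46.9832%


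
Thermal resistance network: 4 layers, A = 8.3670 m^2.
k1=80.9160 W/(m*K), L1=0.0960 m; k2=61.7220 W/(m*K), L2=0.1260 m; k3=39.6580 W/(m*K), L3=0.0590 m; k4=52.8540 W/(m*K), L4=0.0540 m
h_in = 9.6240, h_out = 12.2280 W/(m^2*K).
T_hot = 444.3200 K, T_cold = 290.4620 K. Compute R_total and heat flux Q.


R_conv_in = 1/(9.6240*8.3670) = 0.0124
R_1 = 0.0960/(80.9160*8.3670) = 0.0001
R_2 = 0.1260/(61.7220*8.3670) = 0.0002
R_3 = 0.0590/(39.6580*8.3670) = 0.0002
R_4 = 0.0540/(52.8540*8.3670) = 0.0001
R_conv_out = 1/(12.2280*8.3670) = 0.0098
R_total = 0.0229 K/W
Q = 153.8580 / 0.0229 = 6725.0305 W

R_total = 0.0229 K/W, Q = 6725.0305 W


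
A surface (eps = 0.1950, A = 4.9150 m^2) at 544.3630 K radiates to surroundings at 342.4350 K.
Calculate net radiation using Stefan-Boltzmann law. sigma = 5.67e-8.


T^4 = 8.7812e+10
Tsurr^4 = 1.3750e+10
Q = 0.1950 * 5.67e-8 * 4.9150 * 7.4062e+10 = 4024.7176 W

4024.7176 W


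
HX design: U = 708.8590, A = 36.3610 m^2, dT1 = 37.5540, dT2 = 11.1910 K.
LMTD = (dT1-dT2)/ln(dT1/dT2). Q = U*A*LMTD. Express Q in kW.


LMTD = 21.7755 K
Q = 708.8590 * 36.3610 * 21.7755 = 561260.8122 W = 561.2608 kW

561.2608 kW


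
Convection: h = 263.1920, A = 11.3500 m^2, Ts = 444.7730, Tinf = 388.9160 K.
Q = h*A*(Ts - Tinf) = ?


dT = 55.8570 K
Q = 263.1920 * 11.3500 * 55.8570 = 166857.6614 W

166857.6614 W


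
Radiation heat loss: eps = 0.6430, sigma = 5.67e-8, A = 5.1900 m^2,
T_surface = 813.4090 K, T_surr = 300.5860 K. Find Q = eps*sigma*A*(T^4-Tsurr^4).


T^4 = 4.3776e+11
Tsurr^4 = 8.1635e+09
Q = 0.6430 * 5.67e-8 * 5.1900 * 4.2960e+11 = 81287.1627 W

81287.1627 W


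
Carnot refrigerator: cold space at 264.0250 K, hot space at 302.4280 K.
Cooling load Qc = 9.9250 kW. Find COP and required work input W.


COP = 264.0250 / 38.4030 = 6.8751
W = 9.9250 / 6.8751 = 1.4436 kW

COP = 6.8751, W = 1.4436 kW


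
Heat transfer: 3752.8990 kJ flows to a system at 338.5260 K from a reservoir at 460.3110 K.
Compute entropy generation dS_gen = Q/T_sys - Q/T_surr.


dS_sys = 3752.8990/338.5260 = 11.0860 kJ/K
dS_surr = -3752.8990/460.3110 = -8.1530 kJ/K
dS_gen = 11.0860 - 8.1530 = 2.9330 kJ/K (irreversible)

dS_gen = 2.9330 kJ/K, irreversible


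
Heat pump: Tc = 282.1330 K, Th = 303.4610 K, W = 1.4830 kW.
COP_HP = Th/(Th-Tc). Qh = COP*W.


COP = 303.4610 / 21.3280 = 14.2283
Qh = 14.2283 * 1.4830 = 21.1006 kW

COP = 14.2283, Qh = 21.1006 kW


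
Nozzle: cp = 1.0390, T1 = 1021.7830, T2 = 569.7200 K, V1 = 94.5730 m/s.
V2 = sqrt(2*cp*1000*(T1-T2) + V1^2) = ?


dT = 452.0630 K
2*cp*1000*dT = 939386.9140
V1^2 = 8944.0523
V2 = sqrt(948330.9663) = 973.8229 m/s

973.8229 m/s


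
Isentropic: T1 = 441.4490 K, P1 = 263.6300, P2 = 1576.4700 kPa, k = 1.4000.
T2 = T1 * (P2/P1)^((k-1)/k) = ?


(k-1)/k = 0.2857
(P2/P1)^exp = 1.6669
T2 = 441.4490 * 1.6669 = 735.8550 K

735.8550 K


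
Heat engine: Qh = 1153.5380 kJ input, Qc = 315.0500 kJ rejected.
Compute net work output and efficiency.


W = 1153.5380 - 315.0500 = 838.4880 kJ
eta = 838.4880 / 1153.5380 = 0.7269 = 72.6884%

W = 838.4880 kJ, eta = 72.6884%


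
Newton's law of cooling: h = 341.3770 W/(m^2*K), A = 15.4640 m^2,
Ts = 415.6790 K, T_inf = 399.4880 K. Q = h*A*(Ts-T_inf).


dT = 16.1910 K
Q = 341.3770 * 15.4640 * 16.1910 = 85473.1621 W

85473.1621 W


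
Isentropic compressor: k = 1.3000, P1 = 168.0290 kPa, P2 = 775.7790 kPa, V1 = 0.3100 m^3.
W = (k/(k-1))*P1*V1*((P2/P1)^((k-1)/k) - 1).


(k-1)/k = 0.2308
(P2/P1)^exp = 1.4234
W = 4.3333 * 168.0290 * 0.3100 * (1.4234 - 1) = 95.5586 kJ

95.5586 kJ


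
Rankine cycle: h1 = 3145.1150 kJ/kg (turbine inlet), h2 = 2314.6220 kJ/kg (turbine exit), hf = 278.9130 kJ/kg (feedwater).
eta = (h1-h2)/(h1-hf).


W = 830.4930 kJ/kg
Q_in = 2866.2020 kJ/kg
eta = 0.2898 = 28.9754%

eta = 28.9754%


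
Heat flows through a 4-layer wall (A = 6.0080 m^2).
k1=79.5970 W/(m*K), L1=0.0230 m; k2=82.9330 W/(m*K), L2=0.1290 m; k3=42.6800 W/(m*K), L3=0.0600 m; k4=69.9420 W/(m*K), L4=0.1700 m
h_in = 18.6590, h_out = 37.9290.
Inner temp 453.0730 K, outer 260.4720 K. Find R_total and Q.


R_conv_in = 1/(18.6590*6.0080) = 0.0089
R_1 = 0.0230/(79.5970*6.0080) = 4.8095e-05
R_2 = 0.1290/(82.9330*6.0080) = 0.0003
R_3 = 0.0600/(42.6800*6.0080) = 0.0002
R_4 = 0.1700/(69.9420*6.0080) = 0.0004
R_conv_out = 1/(37.9290*6.0080) = 0.0044
R_total = 0.0143 K/W
Q = 192.6010 / 0.0143 = 13511.8644 W

R_total = 0.0143 K/W, Q = 13511.8644 W


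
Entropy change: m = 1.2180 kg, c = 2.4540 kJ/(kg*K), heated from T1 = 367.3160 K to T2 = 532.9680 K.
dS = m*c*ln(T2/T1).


T2/T1 = 1.4510
ln(T2/T1) = 0.3722
dS = 1.2180 * 2.4540 * 0.3722 = 1.1126 kJ/K

1.1126 kJ/K
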